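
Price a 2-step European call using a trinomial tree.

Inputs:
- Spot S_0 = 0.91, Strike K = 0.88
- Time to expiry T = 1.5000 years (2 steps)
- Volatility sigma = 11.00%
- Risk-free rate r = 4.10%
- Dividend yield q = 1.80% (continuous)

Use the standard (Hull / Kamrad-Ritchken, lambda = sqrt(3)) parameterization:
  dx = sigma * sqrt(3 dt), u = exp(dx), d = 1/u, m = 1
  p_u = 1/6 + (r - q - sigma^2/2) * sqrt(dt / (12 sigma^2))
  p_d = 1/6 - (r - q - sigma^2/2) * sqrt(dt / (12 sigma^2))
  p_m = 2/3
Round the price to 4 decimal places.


Answer: Price = V(0,0) = 0.0790

Derivation:
dt = T/N = 0.750000; dx = sigma*sqrt(3*dt) = 0.165000
u = exp(dx) = 1.179393; d = 1/u = 0.847894
p_u = 0.205189, p_m = 0.666667, p_d = 0.128144
Discount per step: exp(-r*dt) = 0.969718
Stock lattice S(k, j) with j the centered position index:
  k=0: S(0,+0) = 0.9100
  k=1: S(1,-1) = 0.7716; S(1,+0) = 0.9100; S(1,+1) = 1.0732
  k=2: S(2,-2) = 0.6542; S(2,-1) = 0.7716; S(2,+0) = 0.9100; S(2,+1) = 1.0732; S(2,+2) = 1.2658
Terminal payoffs V(N, j) = max(S_T - K, 0):
  V(2,-2) = 0.000000; V(2,-1) = 0.000000; V(2,+0) = 0.030000; V(2,+1) = 0.193248; V(2,+2) = 0.385781
Backward induction: V(k, j) = exp(-r*dt) * [p_u * V(k+1, j+1) + p_m * V(k+1, j) + p_d * V(k+1, j-1)]
  V(1,-1) = exp(-r*dt) * [p_u*0.030000 + p_m*0.000000 + p_d*0.000000] = 0.005969
  V(1,+0) = exp(-r*dt) * [p_u*0.193248 + p_m*0.030000 + p_d*0.000000] = 0.057846
  V(1,+1) = exp(-r*dt) * [p_u*0.385781 + p_m*0.193248 + p_d*0.030000] = 0.205420
  V(0,+0) = exp(-r*dt) * [p_u*0.205420 + p_m*0.057846 + p_d*0.005969] = 0.079011


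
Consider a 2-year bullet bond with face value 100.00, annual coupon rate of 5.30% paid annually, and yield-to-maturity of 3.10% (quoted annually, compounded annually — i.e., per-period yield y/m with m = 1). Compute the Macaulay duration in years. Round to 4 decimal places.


Coupon per period c = face * coupon_rate / m = 5.300000
Periods per year m = 1; per-period yield y/m = 0.031000
Number of cashflows N = 2
Cashflows (t years, CF_t, discount factor 1/(1+y/m)^(m*t), PV):
  t = 1.0000: CF_t = 5.300000, DF = 0.969932, PV = 5.140640
  t = 2.0000: CF_t = 105.300000, DF = 0.940768, PV = 99.062901
Price P = sum_t PV_t = 104.203541
Macaulay numerator sum_t t * PV_t:
  t * PV_t at t = 1.0000: 5.140640
  t * PV_t at t = 2.0000: 198.125801
Macaulay duration D = (sum_t t * PV_t) / P = 203.266442 / 104.203541 = 1.950667

Answer: Macaulay duration = 1.9507 years


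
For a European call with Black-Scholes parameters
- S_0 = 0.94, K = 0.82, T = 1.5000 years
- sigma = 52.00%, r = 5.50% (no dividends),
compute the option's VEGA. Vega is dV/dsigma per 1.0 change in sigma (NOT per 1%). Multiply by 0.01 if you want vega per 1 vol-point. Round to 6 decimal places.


Answer: Vega = 0.368806

Derivation:
d1 = 0.6624229460; d2 = 0.0255556129
phi(d1) = 0.3203501659; exp(-qT) = 1.0000000000; exp(-rT) = 0.9208114379
Vega = S * exp(-qT) * phi(d1) * sqrt(T) = 0.9400 * 1.0000000000 * 0.3203501659 * 1.2247448714 = 0.368806


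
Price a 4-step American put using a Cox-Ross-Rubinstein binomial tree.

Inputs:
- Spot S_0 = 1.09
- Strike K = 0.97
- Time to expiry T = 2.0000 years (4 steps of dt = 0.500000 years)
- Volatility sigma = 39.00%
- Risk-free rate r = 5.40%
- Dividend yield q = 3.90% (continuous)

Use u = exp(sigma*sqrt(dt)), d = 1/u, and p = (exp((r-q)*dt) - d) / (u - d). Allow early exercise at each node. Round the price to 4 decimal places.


dt = T/N = 0.500000
u = exp(sigma*sqrt(dt)) = 1.317547; d = 1/u = 0.758986
p = (exp((r-q)*dt) - d) / (u - d) = 0.444969
Discount per step: exp(-r*dt) = 0.973361
Stock lattice S(k, i) with i counting down-moves:
  k=0: S(0,0) = 1.0900
  k=1: S(1,0) = 1.4361; S(1,1) = 0.8273
  k=2: S(2,0) = 1.8922; S(2,1) = 1.0900; S(2,2) = 0.6279
  k=3: S(3,0) = 2.4930; S(3,1) = 1.4361; S(3,2) = 0.8273; S(3,3) = 0.4766
  k=4: S(4,0) = 3.2847; S(4,1) = 1.8922; S(4,2) = 1.0900; S(4,3) = 0.6279; S(4,4) = 0.3617
Terminal payoffs V(N, i) = max(K - S_T, 0):
  V(4,0) = 0.000000; V(4,1) = 0.000000; V(4,2) = 0.000000; V(4,3) = 0.342094; V(4,4) = 0.608289
Backward induction: V(k, i) = exp(-r*dt) * [p * V(k+1, i) + (1-p) * V(k+1, i+1)]; then take max(V_cont, immediate exercise) for American.
  V(3,0) = exp(-r*dt) * [p*0.000000 + (1-p)*0.000000] = 0.000000; exercise = 0.000000; V(3,0) = max -> 0.000000
  V(3,1) = exp(-r*dt) * [p*0.000000 + (1-p)*0.000000] = 0.000000; exercise = 0.000000; V(3,1) = max -> 0.000000
  V(3,2) = exp(-r*dt) * [p*0.000000 + (1-p)*0.342094] = 0.184815; exercise = 0.142705; V(3,2) = max -> 0.184815
  V(3,3) = exp(-r*dt) * [p*0.342094 + (1-p)*0.608289] = 0.476792; exercise = 0.493428; V(3,3) = max -> 0.493428
  V(2,0) = exp(-r*dt) * [p*0.000000 + (1-p)*0.000000] = 0.000000; exercise = 0.000000; V(2,0) = max -> 0.000000
  V(2,1) = exp(-r*dt) * [p*0.000000 + (1-p)*0.184815] = 0.099846; exercise = 0.000000; V(2,1) = max -> 0.099846
  V(2,2) = exp(-r*dt) * [p*0.184815 + (1-p)*0.493428] = 0.346619; exercise = 0.342094; V(2,2) = max -> 0.346619
  V(1,0) = exp(-r*dt) * [p*0.000000 + (1-p)*0.099846] = 0.053941; exercise = 0.000000; V(1,0) = max -> 0.053941
  V(1,1) = exp(-r*dt) * [p*0.099846 + (1-p)*0.346619] = 0.230504; exercise = 0.142705; V(1,1) = max -> 0.230504
  V(0,0) = exp(-r*dt) * [p*0.053941 + (1-p)*0.230504] = 0.147892; exercise = 0.000000; V(0,0) = max -> 0.147892

Answer: Price = V(0,0) = 0.1479


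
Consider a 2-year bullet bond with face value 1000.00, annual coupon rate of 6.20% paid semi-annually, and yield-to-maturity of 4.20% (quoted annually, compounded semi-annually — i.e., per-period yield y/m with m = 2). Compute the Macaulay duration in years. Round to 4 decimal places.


Answer: Macaulay duration = 1.9134 years

Derivation:
Coupon per period c = face * coupon_rate / m = 31.000000
Periods per year m = 2; per-period yield y/m = 0.021000
Number of cashflows N = 4
Cashflows (t years, CF_t, discount factor 1/(1+y/m)^(m*t), PV):
  t = 0.5000: CF_t = 31.000000, DF = 0.979432, PV = 30.362390
  t = 1.0000: CF_t = 31.000000, DF = 0.959287, PV = 29.737894
  t = 1.5000: CF_t = 31.000000, DF = 0.939556, PV = 29.126243
  t = 2.0000: CF_t = 1031.000000, DF = 0.920231, PV = 948.758537
Price P = sum_t PV_t = 1037.985064
Macaulay numerator sum_t t * PV_t:
  t * PV_t at t = 0.5000: 15.181195
  t * PV_t at t = 1.0000: 29.737894
  t * PV_t at t = 1.5000: 43.689364
  t * PV_t at t = 2.0000: 1897.517075
Macaulay duration D = (sum_t t * PV_t) / P = 1986.125528 / 1037.985064 = 1.913443


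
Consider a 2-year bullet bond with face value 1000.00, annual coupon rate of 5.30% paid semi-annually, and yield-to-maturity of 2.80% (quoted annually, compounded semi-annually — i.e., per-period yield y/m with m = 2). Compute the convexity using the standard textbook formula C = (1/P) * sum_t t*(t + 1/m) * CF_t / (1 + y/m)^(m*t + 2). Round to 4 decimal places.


Answer: Convexity = 4.6229

Derivation:
Coupon per period c = face * coupon_rate / m = 26.500000
Periods per year m = 2; per-period yield y/m = 0.014000
Number of cashflows N = 4
Cashflows (t years, CF_t, discount factor 1/(1+y/m)^(m*t), PV):
  t = 0.5000: CF_t = 26.500000, DF = 0.986193, PV = 26.134122
  t = 1.0000: CF_t = 26.500000, DF = 0.972577, PV = 25.773296
  t = 1.5000: CF_t = 26.500000, DF = 0.959149, PV = 25.417452
  t = 2.0000: CF_t = 1026.500000, DF = 0.945906, PV = 970.972956
Price P = sum_t PV_t = 1048.297826
Convexity numerator sum_t t*(t + 1/m) * CF_t / (1+y/m)^(m*t + 2):
  t = 0.5000: term = 12.708726
  t = 1.0000: term = 37.599781
  t = 1.5000: term = 74.161303
  t = 2.0000: term = 4721.730855
Convexity = (1/P) * sum = 4846.200665 / 1048.297826 = 4.622924


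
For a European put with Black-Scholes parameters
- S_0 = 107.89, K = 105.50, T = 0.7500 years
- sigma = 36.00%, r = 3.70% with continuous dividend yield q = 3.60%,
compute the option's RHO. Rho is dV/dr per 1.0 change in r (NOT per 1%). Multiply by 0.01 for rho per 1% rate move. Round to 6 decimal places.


Answer: Rho = -40.983095

Derivation:
d1 = 0.2301421988; d2 = -0.0816269465
phi(d1) = 0.3885158745; exp(-qT) = 0.9733612415; exp(-rT) = 0.9726314943
N(-d2) = 0.5325283137
Rho = -K*T*exp(-rT)*N(-d2) = -105.5000 * 0.7500 * 0.9726314943 * 0.5325283137 = -40.983095


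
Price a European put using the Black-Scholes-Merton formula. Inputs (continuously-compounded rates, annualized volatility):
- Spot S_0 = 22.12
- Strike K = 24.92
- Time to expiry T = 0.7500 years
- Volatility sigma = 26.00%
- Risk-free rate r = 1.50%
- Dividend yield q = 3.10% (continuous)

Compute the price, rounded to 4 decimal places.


d1 = (ln(S/K) + (r - q + 0.5*sigma^2) * T) / (sigma * sqrt(T)) = -0.47004536
d2 = d1 - sigma * sqrt(T) = -0.69521196
exp(-rT) = 0.98881304; exp(-qT) = 0.97701820
P = K * exp(-rT) * N(-d2) - S_0 * exp(-qT) * N(-d1)
N(-d1) = 0.68083869; N(-d2) = 0.75653876
P = 24.9200 * 0.98881304 * 0.75653876 - 22.1200 * 0.97701820 * 0.68083869 = 3.9280

Answer: Price = 3.9280


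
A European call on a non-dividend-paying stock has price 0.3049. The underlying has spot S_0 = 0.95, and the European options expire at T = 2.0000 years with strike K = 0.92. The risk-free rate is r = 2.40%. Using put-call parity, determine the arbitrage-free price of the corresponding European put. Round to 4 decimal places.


Answer: Put price = 0.2318

Derivation:
Put-call parity: C - P = S_0 * exp(-qT) - K * exp(-rT).
S_0 * exp(-qT) = 0.9500 * 1.00000000 = 0.95000000
K * exp(-rT) = 0.9200 * 0.95313379 = 0.87688308
P = C - S*exp(-qT) + K*exp(-rT)
P = 0.3049 - 0.95000000 + 0.87688308 = 0.2318


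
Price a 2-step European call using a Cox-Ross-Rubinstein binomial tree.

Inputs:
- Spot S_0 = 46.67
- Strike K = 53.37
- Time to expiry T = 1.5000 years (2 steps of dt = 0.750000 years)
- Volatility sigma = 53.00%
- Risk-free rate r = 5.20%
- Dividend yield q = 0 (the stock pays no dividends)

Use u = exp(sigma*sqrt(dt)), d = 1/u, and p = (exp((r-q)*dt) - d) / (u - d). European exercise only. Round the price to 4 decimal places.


Answer: Price = V(0,0) = 10.8134

Derivation:
dt = T/N = 0.750000
u = exp(sigma*sqrt(dt)) = 1.582480; d = 1/u = 0.631919
p = (exp((r-q)*dt) - d) / (u - d) = 0.429064
Discount per step: exp(-r*dt) = 0.961751
Stock lattice S(k, i) with i counting down-moves:
  k=0: S(0,0) = 46.6700
  k=1: S(1,0) = 73.8544; S(1,1) = 29.4917
  k=2: S(2,0) = 116.8731; S(2,1) = 46.6700; S(2,2) = 18.6364
Terminal payoffs V(N, i) = max(S_T - K, 0):
  V(2,0) = 63.503072; V(2,1) = 0.000000; V(2,2) = 0.000000
Backward induction: V(k, i) = exp(-r*dt) * [p * V(k+1, i) + (1-p) * V(k+1, i+1)].
  V(1,0) = exp(-r*dt) * [p*63.503072 + (1-p)*0.000000] = 26.204683
  V(1,1) = exp(-r*dt) * [p*0.000000 + (1-p)*0.000000] = 0.000000
  V(0,0) = exp(-r*dt) * [p*26.204683 + (1-p)*0.000000] = 10.813420


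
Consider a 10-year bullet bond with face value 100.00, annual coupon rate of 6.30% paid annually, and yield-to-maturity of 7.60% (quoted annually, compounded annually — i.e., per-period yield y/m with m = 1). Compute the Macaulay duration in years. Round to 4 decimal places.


Answer: Macaulay duration = 7.5911 years

Derivation:
Coupon per period c = face * coupon_rate / m = 6.300000
Periods per year m = 1; per-period yield y/m = 0.076000
Number of cashflows N = 10
Cashflows (t years, CF_t, discount factor 1/(1+y/m)^(m*t), PV):
  t = 1.0000: CF_t = 6.300000, DF = 0.929368, PV = 5.855019
  t = 2.0000: CF_t = 6.300000, DF = 0.863725, PV = 5.441467
  t = 3.0000: CF_t = 6.300000, DF = 0.802718, PV = 5.057126
  t = 4.0000: CF_t = 6.300000, DF = 0.746021, PV = 4.699931
  t = 5.0000: CF_t = 6.300000, DF = 0.693328, PV = 4.367965
  t = 6.0000: CF_t = 6.300000, DF = 0.644357, PV = 4.059447
  t = 7.0000: CF_t = 6.300000, DF = 0.598845, PV = 3.772721
  t = 8.0000: CF_t = 6.300000, DF = 0.556547, PV = 3.506246
  t = 9.0000: CF_t = 6.300000, DF = 0.517237, PV = 3.258593
  t = 10.0000: CF_t = 106.300000, DF = 0.480704, PV = 51.098782
Price P = sum_t PV_t = 91.117297
Macaulay numerator sum_t t * PV_t:
  t * PV_t at t = 1.0000: 5.855019
  t * PV_t at t = 2.0000: 10.882934
  t * PV_t at t = 3.0000: 15.171377
  t * PV_t at t = 4.0000: 18.799723
  t * PV_t at t = 5.0000: 21.839827
  t * PV_t at t = 6.0000: 24.356685
  t * PV_t at t = 7.0000: 26.409045
  t * PV_t at t = 8.0000: 28.049968
  t * PV_t at t = 9.0000: 29.327336
  t * PV_t at t = 10.0000: 510.987823
Macaulay duration D = (sum_t t * PV_t) / P = 691.679736 / 91.117297 = 7.591091


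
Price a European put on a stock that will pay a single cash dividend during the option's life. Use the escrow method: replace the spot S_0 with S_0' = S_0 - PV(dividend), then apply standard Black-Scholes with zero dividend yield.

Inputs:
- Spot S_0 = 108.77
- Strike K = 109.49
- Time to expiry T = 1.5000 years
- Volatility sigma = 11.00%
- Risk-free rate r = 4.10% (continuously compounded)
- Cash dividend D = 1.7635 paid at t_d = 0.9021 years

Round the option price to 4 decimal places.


PV(D) = D * exp(-r * t_d) = 1.7635 * 0.96368953 = 1.69946649
S_0' = S_0 - PV(D) = 108.7700 - 1.69946649 = 107.07053351
d1 = (ln(S_0'/K) + (r + sigma^2/2)*T) / (sigma*sqrt(T)) = 0.35799358
d2 = d1 - sigma*sqrt(T) = 0.22327164
exp(-rT) = 0.94035295
N(-d1) = 0.36017406; N(-d2) = 0.41166205
P = K * exp(-rT) * N(-d2) - S_0' * N(-d1) = 109.4900 * 0.94035295 * 0.41166205 - 107.07053351 * 0.36017406 = 3.8204

Answer: Price = 3.8204


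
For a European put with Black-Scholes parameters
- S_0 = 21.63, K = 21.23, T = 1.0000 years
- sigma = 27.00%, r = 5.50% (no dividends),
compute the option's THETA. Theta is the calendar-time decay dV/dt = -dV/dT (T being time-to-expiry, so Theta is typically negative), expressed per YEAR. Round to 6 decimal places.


d1 = 0.4078369046; d2 = 0.1378369046
phi(d1) = 0.3671062352; exp(-qT) = 1.0000000000; exp(-rT) = 0.9464851480
Theta = -S*exp(-qT)*phi(d1)*sigma/(2*sqrt(T)) + r*K*exp(-rT)*N(-d2) - q*S*exp(-qT)*N(-d1)
N(-d1) = 0.3416967088; N(-d2) = 0.4451846585; sqrt(T) = 1.0000000000
Term 1 = -21.6300 * 1.0000000000 * 0.3671062352 * 0.2700 / (2 * 1.0000000000) = -1.0719685621
Term 2 = 0.0550 * 21.2300 * 0.9464851480 * 0.4451846585 = 0.4920017833
Term 3 = 0 (no dividend yield, q = 0)
Theta = -1.0719685621 + (0.4920017833) + (0.0000000000) = -0.579967

Answer: Theta = -0.579967


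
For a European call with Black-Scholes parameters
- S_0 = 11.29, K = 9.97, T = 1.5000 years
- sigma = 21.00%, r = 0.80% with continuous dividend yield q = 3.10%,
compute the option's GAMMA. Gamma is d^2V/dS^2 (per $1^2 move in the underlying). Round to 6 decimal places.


d1 = 0.4778907605; d2 = 0.2206943375
phi(d1) = 0.3558918727; exp(-qT) = 0.9545645606; exp(-rT) = 0.9880717129
Gamma = exp(-qT) * phi(d1) / (S * sigma * sqrt(T)) = 0.9545645606 * 0.3558918727 / (11.2900 * 0.2100 * 1.2247448714) = 0.116994

Answer: Gamma = 0.116994


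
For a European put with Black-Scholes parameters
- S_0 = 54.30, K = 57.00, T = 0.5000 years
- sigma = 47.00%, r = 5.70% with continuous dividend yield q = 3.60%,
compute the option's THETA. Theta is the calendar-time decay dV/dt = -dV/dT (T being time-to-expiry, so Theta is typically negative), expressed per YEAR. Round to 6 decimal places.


Answer: Theta = -6.054052

Derivation:
d1 = 0.0517480575; d2 = -0.2805921297
phi(d1) = 0.3984084818; exp(-qT) = 0.9821610324; exp(-rT) = 0.9719022941
Theta = -S*exp(-qT)*phi(d1)*sigma/(2*sqrt(T)) + r*K*exp(-rT)*N(-d2) - q*S*exp(-qT)*N(-d1)
N(-d1) = 0.4793647221; N(-d2) = 0.6104883734; sqrt(T) = 0.7071067812
Term 1 = -54.3000 * 0.9821610324 * 0.3984084818 * 0.4700 / (2 * 0.7071067812) = -7.0614512408
Term 2 = 0.0570 * 57.0000 * 0.9719022941 * 0.6104883734 = 1.9277455795
Term 3 = -0.0360 * 54.3000 * 0.9821610324 * 0.4793647221 = -0.9203459373
Theta = -7.0614512408 + (1.9277455795) + (-0.9203459373) = -6.054052


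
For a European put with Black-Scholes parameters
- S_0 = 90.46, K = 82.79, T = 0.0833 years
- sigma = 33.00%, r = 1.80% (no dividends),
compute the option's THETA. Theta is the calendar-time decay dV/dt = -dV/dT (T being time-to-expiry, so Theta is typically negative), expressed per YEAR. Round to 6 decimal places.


d1 = 0.9936145719; d2 = 0.8983708320
phi(d1) = 0.2435157901; exp(-qT) = 1.0000000000; exp(-rT) = 0.9985017235
Theta = -S*exp(-qT)*phi(d1)*sigma/(2*sqrt(T)) + r*K*exp(-rT)*N(-d2) - q*S*exp(-qT)*N(-d1)
N(-d1) = 0.1602052736; N(-d2) = 0.1844939407; sqrt(T) = 0.2886173938
Term 1 = -90.4600 * 1.0000000000 * 0.2435157901 * 0.3300 / (2 * 0.2886173938) = -12.5934625200
Term 2 = 0.0180 * 82.7900 * 0.9985017235 * 0.1844939407 = 0.2745246293
Term 3 = 0 (no dividend yield, q = 0)
Theta = -12.5934625200 + (0.2745246293) + (0.0000000000) = -12.318938

Answer: Theta = -12.318938


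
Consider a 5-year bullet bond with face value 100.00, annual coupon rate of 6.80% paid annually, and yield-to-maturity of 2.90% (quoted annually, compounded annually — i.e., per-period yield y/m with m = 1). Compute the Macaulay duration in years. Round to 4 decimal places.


Answer: Macaulay duration = 4.4551 years

Derivation:
Coupon per period c = face * coupon_rate / m = 6.800000
Periods per year m = 1; per-period yield y/m = 0.029000
Number of cashflows N = 5
Cashflows (t years, CF_t, discount factor 1/(1+y/m)^(m*t), PV):
  t = 1.0000: CF_t = 6.800000, DF = 0.971817, PV = 6.608358
  t = 2.0000: CF_t = 6.800000, DF = 0.944429, PV = 6.422116
  t = 3.0000: CF_t = 6.800000, DF = 0.917812, PV = 6.241124
  t = 4.0000: CF_t = 6.800000, DF = 0.891946, PV = 6.065232
  t = 5.0000: CF_t = 106.800000, DF = 0.866808, PV = 92.575140
Price P = sum_t PV_t = 117.911970
Macaulay numerator sum_t t * PV_t:
  t * PV_t at t = 1.0000: 6.608358
  t * PV_t at t = 2.0000: 12.844233
  t * PV_t at t = 3.0000: 18.723371
  t * PV_t at t = 4.0000: 24.260928
  t * PV_t at t = 5.0000: 462.875701
Macaulay duration D = (sum_t t * PV_t) / P = 525.312590 / 117.911970 = 4.455125


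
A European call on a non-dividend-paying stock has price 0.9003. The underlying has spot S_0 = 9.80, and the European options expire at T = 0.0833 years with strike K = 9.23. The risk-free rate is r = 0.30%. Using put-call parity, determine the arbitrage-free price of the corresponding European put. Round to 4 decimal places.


Put-call parity: C - P = S_0 * exp(-qT) - K * exp(-rT).
S_0 * exp(-qT) = 9.8000 * 1.00000000 = 9.80000000
K * exp(-rT) = 9.2300 * 0.99975013 = 9.22769371
P = C - S*exp(-qT) + K*exp(-rT)
P = 0.9003 - 9.80000000 + 9.22769371 = 0.3280

Answer: Put price = 0.3280


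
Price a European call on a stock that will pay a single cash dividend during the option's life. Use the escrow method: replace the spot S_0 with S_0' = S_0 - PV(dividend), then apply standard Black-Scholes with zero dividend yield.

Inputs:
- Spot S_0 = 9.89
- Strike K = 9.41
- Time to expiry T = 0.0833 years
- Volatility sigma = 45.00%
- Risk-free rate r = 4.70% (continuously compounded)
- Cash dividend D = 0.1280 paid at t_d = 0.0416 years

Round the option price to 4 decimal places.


PV(D) = D * exp(-r * t_d) = 0.1280 * 0.99804671 = 0.12774998
S_0' = S_0 - PV(D) = 9.8900 - 0.12774998 = 9.76225002
d1 = (ln(S_0'/K) + (r + sigma^2/2)*T) / (sigma*sqrt(T)) = 0.37804128
d2 = d1 - sigma*sqrt(T) = 0.24816345
exp(-rT) = 0.99609255
N(d1) = 0.64730004; N(d2) = 0.59799603
C = S_0' * N(d1) - K * exp(-rT) * N(d2) = 9.76225002 * 0.64730004 - 9.4100 * 0.99609255 * 0.59799603 = 0.7139

Answer: Price = 0.7139


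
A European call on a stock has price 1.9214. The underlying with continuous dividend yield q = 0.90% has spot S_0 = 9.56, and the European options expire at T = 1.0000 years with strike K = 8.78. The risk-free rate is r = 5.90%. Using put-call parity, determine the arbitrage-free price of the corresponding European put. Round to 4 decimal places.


Put-call parity: C - P = S_0 * exp(-qT) - K * exp(-rT).
S_0 * exp(-qT) = 9.5600 * 0.99104038 = 9.47434602
K * exp(-rT) = 8.7800 * 0.94270677 = 8.27696543
P = C - S*exp(-qT) + K*exp(-rT)
P = 1.9214 - 9.47434602 + 8.27696543 = 0.7240

Answer: Put price = 0.7240


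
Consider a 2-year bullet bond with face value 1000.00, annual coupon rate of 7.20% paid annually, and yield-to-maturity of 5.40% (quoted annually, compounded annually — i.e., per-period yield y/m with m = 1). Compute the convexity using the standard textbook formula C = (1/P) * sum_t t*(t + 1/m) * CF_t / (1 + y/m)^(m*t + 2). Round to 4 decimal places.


Answer: Convexity = 5.1629

Derivation:
Coupon per period c = face * coupon_rate / m = 72.000000
Periods per year m = 1; per-period yield y/m = 0.054000
Number of cashflows N = 2
Cashflows (t years, CF_t, discount factor 1/(1+y/m)^(m*t), PV):
  t = 1.0000: CF_t = 72.000000, DF = 0.948767, PV = 68.311195
  t = 2.0000: CF_t = 1072.000000, DF = 0.900158, PV = 964.969449
Price P = sum_t PV_t = 1033.280644
Convexity numerator sum_t t*(t + 1/m) * CF_t / (1+y/m)^(m*t + 2):
  t = 1.0000: term = 122.981747
  t = 2.0000: term = 5211.750206
Convexity = (1/P) * sum = 5334.731953 / 1033.280644 = 5.162907


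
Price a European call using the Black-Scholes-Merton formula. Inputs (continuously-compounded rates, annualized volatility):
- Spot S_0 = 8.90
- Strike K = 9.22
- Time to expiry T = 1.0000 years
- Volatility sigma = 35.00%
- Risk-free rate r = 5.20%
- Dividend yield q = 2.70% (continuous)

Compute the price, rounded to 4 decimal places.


Answer: Price = 1.1653

Derivation:
d1 = (ln(S/K) + (r - q + 0.5*sigma^2) * T) / (sigma * sqrt(T)) = 0.14550354
d2 = d1 - sigma * sqrt(T) = -0.20449646
exp(-rT) = 0.94932887; exp(-qT) = 0.97336124
C = S_0 * exp(-qT) * N(d1) - K * exp(-rT) * N(d2)
N(d1) = 0.55784334; N(d2) = 0.41898278
C = 8.9000 * 0.97336124 * 0.55784334 - 9.2200 * 0.94932887 * 0.41898278 = 1.1653


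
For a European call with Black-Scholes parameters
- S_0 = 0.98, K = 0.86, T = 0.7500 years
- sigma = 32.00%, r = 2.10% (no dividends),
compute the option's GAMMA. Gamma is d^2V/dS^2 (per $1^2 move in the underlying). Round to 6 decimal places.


Answer: Gamma = 1.176182

Derivation:
d1 = 0.6667319660; d2 = 0.3896038368
phi(d1) = 0.3194340987; exp(-qT) = 1.0000000000; exp(-rT) = 0.9843733826
Gamma = exp(-qT) * phi(d1) / (S * sigma * sqrt(T)) = 1.0000000000 * 0.3194340987 / (0.9800 * 0.3200 * 0.8660254038) = 1.176182


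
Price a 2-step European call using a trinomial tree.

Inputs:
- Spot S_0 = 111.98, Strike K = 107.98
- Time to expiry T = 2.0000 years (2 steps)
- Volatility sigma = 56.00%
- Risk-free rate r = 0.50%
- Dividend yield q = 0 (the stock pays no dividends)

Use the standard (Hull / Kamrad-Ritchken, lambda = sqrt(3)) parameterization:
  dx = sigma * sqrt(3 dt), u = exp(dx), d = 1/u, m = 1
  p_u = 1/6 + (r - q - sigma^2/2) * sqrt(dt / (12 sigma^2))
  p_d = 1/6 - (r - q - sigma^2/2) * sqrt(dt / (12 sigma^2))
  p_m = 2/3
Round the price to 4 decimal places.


Answer: Price = V(0,0) = 28.9985

Derivation:
dt = T/N = 1.000000; dx = sigma*sqrt(3*dt) = 0.969948
u = exp(dx) = 2.637808; d = 1/u = 0.379103
p_u = 0.088415, p_m = 0.666667, p_d = 0.244918
Discount per step: exp(-r*dt) = 0.995012
Stock lattice S(k, j) with j the centered position index:
  k=0: S(0,+0) = 111.9800
  k=1: S(1,-1) = 42.4519; S(1,+0) = 111.9800; S(1,+1) = 295.3818
  k=2: S(2,-2) = 16.0936; S(2,-1) = 42.4519; S(2,+0) = 111.9800; S(2,+1) = 295.3818; S(2,+2) = 779.1606
Terminal payoffs V(N, j) = max(S_T - K, 0):
  V(2,-2) = 0.000000; V(2,-1) = 0.000000; V(2,+0) = 4.000000; V(2,+1) = 187.401794; V(2,+2) = 671.180602
Backward induction: V(k, j) = exp(-r*dt) * [p_u * V(k+1, j+1) + p_m * V(k+1, j) + p_d * V(k+1, j-1)]
  V(1,-1) = exp(-r*dt) * [p_u*4.000000 + p_m*0.000000 + p_d*0.000000] = 0.351896
  V(1,+0) = exp(-r*dt) * [p_u*187.401794 + p_m*4.000000 + p_d*0.000000] = 19.139873
  V(1,+1) = exp(-r*dt) * [p_u*671.180602 + p_m*187.401794 + p_d*4.000000] = 184.332721
  V(0,+0) = exp(-r*dt) * [p_u*184.332721 + p_m*19.139873 + p_d*0.351896] = 28.998539


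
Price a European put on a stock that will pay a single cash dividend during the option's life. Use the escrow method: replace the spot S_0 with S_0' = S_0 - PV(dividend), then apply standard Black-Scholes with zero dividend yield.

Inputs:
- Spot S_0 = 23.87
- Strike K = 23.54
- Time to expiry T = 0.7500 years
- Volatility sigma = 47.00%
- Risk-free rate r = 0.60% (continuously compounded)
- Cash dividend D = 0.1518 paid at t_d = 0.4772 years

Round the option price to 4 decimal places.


Answer: Price = 3.6616

Derivation:
PV(D) = D * exp(-r * t_d) = 0.1518 * 0.99714090 = 0.15136599
S_0' = S_0 - PV(D) = 23.8700 - 0.15136599 = 23.71863401
d1 = (ln(S_0'/K) + (r + sigma^2/2)*T) / (sigma*sqrt(T)) = 0.23314481
d2 = d1 - sigma*sqrt(T) = -0.17388713
exp(-rT) = 0.99551011
N(-d1) = 0.40782448; N(-d2) = 0.56902292
P = K * exp(-rT) * N(-d2) - S_0' * N(-d1) = 23.5400 * 0.99551011 * 0.56902292 - 23.71863401 * 0.40782448 = 3.6616


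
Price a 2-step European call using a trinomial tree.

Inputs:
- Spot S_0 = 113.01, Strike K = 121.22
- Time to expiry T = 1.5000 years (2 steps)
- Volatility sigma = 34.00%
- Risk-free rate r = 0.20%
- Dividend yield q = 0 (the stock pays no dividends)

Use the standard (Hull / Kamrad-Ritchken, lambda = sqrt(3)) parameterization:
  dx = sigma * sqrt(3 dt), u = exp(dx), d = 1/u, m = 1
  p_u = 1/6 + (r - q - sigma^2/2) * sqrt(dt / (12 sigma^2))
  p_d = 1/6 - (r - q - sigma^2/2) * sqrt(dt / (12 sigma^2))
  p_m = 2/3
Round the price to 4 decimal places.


dt = T/N = 0.750000; dx = sigma*sqrt(3*dt) = 0.510000
u = exp(dx) = 1.665291; d = 1/u = 0.600496
p_u = 0.125637, p_m = 0.666667, p_d = 0.207696
Discount per step: exp(-r*dt) = 0.998501
Stock lattice S(k, j) with j the centered position index:
  k=0: S(0,+0) = 113.0100
  k=1: S(1,-1) = 67.8620; S(1,+0) = 113.0100; S(1,+1) = 188.1946
  k=2: S(2,-2) = 40.7508; S(2,-1) = 67.8620; S(2,+0) = 113.0100; S(2,+1) = 188.1946; S(2,+2) = 313.3987
Terminal payoffs V(N, j) = max(S_T - K, 0):
  V(2,-2) = 0.000000; V(2,-1) = 0.000000; V(2,+0) = 0.000000; V(2,+1) = 66.974558; V(2,+2) = 192.178740
Backward induction: V(k, j) = exp(-r*dt) * [p_u * V(k+1, j+1) + p_m * V(k+1, j) + p_d * V(k+1, j-1)]
  V(1,-1) = exp(-r*dt) * [p_u*0.000000 + p_m*0.000000 + p_d*0.000000] = 0.000000
  V(1,+0) = exp(-r*dt) * [p_u*66.974558 + p_m*0.000000 + p_d*0.000000] = 8.401887
  V(1,+1) = exp(-r*dt) * [p_u*192.178740 + p_m*66.974558 + p_d*0.000000] = 68.691400
  V(0,+0) = exp(-r*dt) * [p_u*68.691400 + p_m*8.401887 + p_d*0.000000] = 14.210126

Answer: Price = V(0,0) = 14.2101


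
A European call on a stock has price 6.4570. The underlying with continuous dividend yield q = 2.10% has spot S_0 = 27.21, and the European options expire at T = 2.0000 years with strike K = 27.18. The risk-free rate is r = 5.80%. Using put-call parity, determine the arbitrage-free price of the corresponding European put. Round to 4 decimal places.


Put-call parity: C - P = S_0 * exp(-qT) - K * exp(-rT).
S_0 * exp(-qT) = 27.2100 * 0.95886978 = 26.09084673
K * exp(-rT) = 27.1800 * 0.89047522 = 24.20311657
P = C - S*exp(-qT) + K*exp(-rT)
P = 6.4570 - 26.09084673 + 24.20311657 = 4.5693

Answer: Put price = 4.5693


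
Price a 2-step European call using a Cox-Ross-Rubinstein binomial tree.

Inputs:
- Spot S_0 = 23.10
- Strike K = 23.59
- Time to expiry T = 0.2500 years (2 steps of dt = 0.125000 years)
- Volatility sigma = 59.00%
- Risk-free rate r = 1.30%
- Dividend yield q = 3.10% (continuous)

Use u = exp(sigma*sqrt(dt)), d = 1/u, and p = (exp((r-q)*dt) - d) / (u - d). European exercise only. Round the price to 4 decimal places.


Answer: Price = V(0,0) = 2.2403

Derivation:
dt = T/N = 0.125000
u = exp(sigma*sqrt(dt)) = 1.231948; d = 1/u = 0.811723
p = (exp((r-q)*dt) - d) / (u - d) = 0.442691
Discount per step: exp(-r*dt) = 0.998376
Stock lattice S(k, i) with i counting down-moves:
  k=0: S(0,0) = 23.1000
  k=1: S(1,0) = 28.4580; S(1,1) = 18.7508
  k=2: S(2,0) = 35.0588; S(2,1) = 23.1000; S(2,2) = 15.2204
Terminal payoffs V(N, i) = max(S_T - K, 0):
  V(2,0) = 11.468764; V(2,1) = 0.000000; V(2,2) = 0.000000
Backward induction: V(k, i) = exp(-r*dt) * [p * V(k+1, i) + (1-p) * V(k+1, i+1)].
  V(1,0) = exp(-r*dt) * [p*11.468764 + (1-p)*0.000000] = 5.068874
  V(1,1) = exp(-r*dt) * [p*0.000000 + (1-p)*0.000000] = 0.000000
  V(0,0) = exp(-r*dt) * [p*5.068874 + (1-p)*0.000000] = 2.240301


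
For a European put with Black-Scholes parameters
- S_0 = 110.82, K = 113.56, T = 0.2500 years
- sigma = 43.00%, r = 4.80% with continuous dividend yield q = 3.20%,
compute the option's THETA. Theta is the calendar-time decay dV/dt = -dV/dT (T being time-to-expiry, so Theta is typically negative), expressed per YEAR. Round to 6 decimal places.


Answer: Theta = -17.474060

Derivation:
d1 = 0.0125043341; d2 = -0.2024956659
phi(d1) = 0.3989110926; exp(-qT) = 0.9920319148; exp(-rT) = 0.9880717129
Theta = -S*exp(-qT)*phi(d1)*sigma/(2*sqrt(T)) + r*K*exp(-rT)*N(-d2) - q*S*exp(-qT)*N(-d1)
N(-d1) = 0.4950116224; N(-d2) = 0.5802353768; sqrt(T) = 0.5000000000
Term 1 = -110.8200 * 0.9920319148 * 0.3989110926 * 0.4300 / (2 * 0.5000000000) = -18.8576841986
Term 2 = 0.0480 * 113.5600 * 0.9880717129 * 0.5802353768 = 3.1250667029
Term 3 = -0.0320 * 110.8200 * 0.9920319148 * 0.4950116224 = -1.7414425999
Theta = -18.8576841986 + (3.1250667029) + (-1.7414425999) = -17.474060


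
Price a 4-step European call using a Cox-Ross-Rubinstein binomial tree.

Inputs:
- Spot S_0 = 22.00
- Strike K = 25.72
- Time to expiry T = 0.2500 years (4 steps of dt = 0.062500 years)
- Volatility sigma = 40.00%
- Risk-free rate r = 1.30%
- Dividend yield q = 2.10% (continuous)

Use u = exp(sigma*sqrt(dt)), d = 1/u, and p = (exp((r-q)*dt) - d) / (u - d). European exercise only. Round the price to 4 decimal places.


dt = T/N = 0.062500
u = exp(sigma*sqrt(dt)) = 1.105171; d = 1/u = 0.904837
p = (exp((r-q)*dt) - d) / (u - d) = 0.472526
Discount per step: exp(-r*dt) = 0.999188
Stock lattice S(k, i) with i counting down-moves:
  k=0: S(0,0) = 22.0000
  k=1: S(1,0) = 24.3138; S(1,1) = 19.9064
  k=2: S(2,0) = 26.8709; S(2,1) = 22.0000; S(2,2) = 18.0121
  k=3: S(3,0) = 29.6969; S(3,1) = 24.3138; S(3,2) = 19.9064; S(3,3) = 16.2980
  k=4: S(4,0) = 32.8201; S(4,1) = 26.8709; S(4,2) = 22.0000; S(4,3) = 18.0121; S(4,4) = 14.7470
Terminal payoffs V(N, i) = max(S_T - K, 0):
  V(4,0) = 7.100143; V(4,1) = 1.150861; V(4,2) = 0.000000; V(4,3) = 0.000000; V(4,4) = 0.000000
Backward induction: V(k, i) = exp(-r*dt) * [p * V(k+1, i) + (1-p) * V(k+1, i+1)].
  V(3,0) = exp(-r*dt) * [p*7.100143 + (1-p)*1.150861] = 3.958831
  V(3,1) = exp(-r*dt) * [p*1.150861 + (1-p)*0.000000] = 0.543369
  V(3,2) = exp(-r*dt) * [p*0.000000 + (1-p)*0.000000] = 0.000000
  V(3,3) = exp(-r*dt) * [p*0.000000 + (1-p)*0.000000] = 0.000000
  V(2,0) = exp(-r*dt) * [p*3.958831 + (1-p)*0.543369] = 2.155510
  V(2,1) = exp(-r*dt) * [p*0.543369 + (1-p)*0.000000] = 0.256547
  V(2,2) = exp(-r*dt) * [p*0.000000 + (1-p)*0.000000] = 0.000000
  V(1,0) = exp(-r*dt) * [p*2.155510 + (1-p)*0.256547] = 1.152919
  V(1,1) = exp(-r*dt) * [p*0.256547 + (1-p)*0.000000] = 0.121127
  V(0,0) = exp(-r*dt) * [p*1.152919 + (1-p)*0.121127] = 0.608181

Answer: Price = V(0,0) = 0.6082


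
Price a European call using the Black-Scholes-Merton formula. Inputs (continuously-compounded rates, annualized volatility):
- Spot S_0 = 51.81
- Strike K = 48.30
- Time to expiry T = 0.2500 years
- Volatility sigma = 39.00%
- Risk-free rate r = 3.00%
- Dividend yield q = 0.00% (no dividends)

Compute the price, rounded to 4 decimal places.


d1 = (ln(S/K) + (r - q + 0.5*sigma^2) * T) / (sigma * sqrt(T)) = 0.49571344
d2 = d1 - sigma * sqrt(T) = 0.30071344
exp(-rT) = 0.99252805; exp(-qT) = 1.00000000
C = S_0 * exp(-qT) * N(d1) - K * exp(-rT) * N(d2)
N(d1) = 0.68995170; N(d2) = 0.61818349
C = 51.8100 * 1.00000000 * 0.68995170 - 48.3000 * 0.99252805 * 0.61818349 = 6.1112

Answer: Price = 6.1112


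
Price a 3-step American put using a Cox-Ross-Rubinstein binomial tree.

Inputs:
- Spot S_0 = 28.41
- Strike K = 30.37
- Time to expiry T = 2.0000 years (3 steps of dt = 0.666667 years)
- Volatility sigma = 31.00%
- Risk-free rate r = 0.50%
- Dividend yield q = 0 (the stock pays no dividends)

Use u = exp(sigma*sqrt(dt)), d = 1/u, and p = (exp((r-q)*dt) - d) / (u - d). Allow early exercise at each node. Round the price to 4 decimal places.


Answer: Price = V(0,0) = 6.3341

Derivation:
dt = T/N = 0.666667
u = exp(sigma*sqrt(dt)) = 1.288030; d = 1/u = 0.776379
p = (exp((r-q)*dt) - d) / (u - d) = 0.443583
Discount per step: exp(-r*dt) = 0.996672
Stock lattice S(k, i) with i counting down-moves:
  k=0: S(0,0) = 28.4100
  k=1: S(1,0) = 36.5929; S(1,1) = 22.0569
  k=2: S(2,0) = 47.1328; S(2,1) = 28.4100; S(2,2) = 17.1246
  k=3: S(3,0) = 60.7085; S(3,1) = 36.5929; S(3,2) = 22.0569; S(3,3) = 13.2952
Terminal payoffs V(N, i) = max(K - S_T, 0):
  V(3,0) = 0.000000; V(3,1) = 0.000000; V(3,2) = 8.313061; V(3,3) = 17.074849
Backward induction: V(k, i) = exp(-r*dt) * [p * V(k+1, i) + (1-p) * V(k+1, i+1)]; then take max(V_cont, immediate exercise) for American.
  V(2,0) = exp(-r*dt) * [p*0.000000 + (1-p)*0.000000] = 0.000000; exercise = 0.000000; V(2,0) = max -> 0.000000
  V(2,1) = exp(-r*dt) * [p*0.000000 + (1-p)*8.313061] = 4.610136; exercise = 1.960000; V(2,1) = max -> 4.610136
  V(2,2) = exp(-r*dt) * [p*8.313061 + (1-p)*17.074849] = 13.144382; exercise = 13.245446; V(2,2) = max -> 13.245446
  V(1,0) = exp(-r*dt) * [p*0.000000 + (1-p)*4.610136] = 2.556622; exercise = 0.000000; V(1,0) = max -> 2.556622
  V(1,1) = exp(-r*dt) * [p*4.610136 + (1-p)*13.245446] = 9.383639; exercise = 8.313061; V(1,1) = max -> 9.383639
  V(0,0) = exp(-r*dt) * [p*2.556622 + (1-p)*9.383639] = 6.334142; exercise = 1.960000; V(0,0) = max -> 6.334142


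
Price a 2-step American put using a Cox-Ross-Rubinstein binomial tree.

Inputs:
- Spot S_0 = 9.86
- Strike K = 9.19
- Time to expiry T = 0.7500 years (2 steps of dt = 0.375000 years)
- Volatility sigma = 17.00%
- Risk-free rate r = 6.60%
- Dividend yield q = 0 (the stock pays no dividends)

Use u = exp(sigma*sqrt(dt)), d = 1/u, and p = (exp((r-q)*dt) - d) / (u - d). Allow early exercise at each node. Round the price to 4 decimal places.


Answer: Price = V(0,0) = 0.1855

Derivation:
dt = T/N = 0.375000
u = exp(sigma*sqrt(dt)) = 1.109715; d = 1/u = 0.901132
p = (exp((r-q)*dt) - d) / (u - d) = 0.594136
Discount per step: exp(-r*dt) = 0.975554
Stock lattice S(k, i) with i counting down-moves:
  k=0: S(0,0) = 9.8600
  k=1: S(1,0) = 10.9418; S(1,1) = 8.8852
  k=2: S(2,0) = 12.1423; S(2,1) = 9.8600; S(2,2) = 8.0067
Terminal payoffs V(N, i) = max(K - S_T, 0):
  V(2,0) = 0.000000; V(2,1) = 0.000000; V(2,2) = 1.183293
Backward induction: V(k, i) = exp(-r*dt) * [p * V(k+1, i) + (1-p) * V(k+1, i+1)]; then take max(V_cont, immediate exercise) for American.
  V(1,0) = exp(-r*dt) * [p*0.000000 + (1-p)*0.000000] = 0.000000; exercise = 0.000000; V(1,0) = max -> 0.000000
  V(1,1) = exp(-r*dt) * [p*0.000000 + (1-p)*1.183293] = 0.468516; exercise = 0.304837; V(1,1) = max -> 0.468516
  V(0,0) = exp(-r*dt) * [p*0.000000 + (1-p)*0.468516] = 0.185505; exercise = 0.000000; V(0,0) = max -> 0.185505


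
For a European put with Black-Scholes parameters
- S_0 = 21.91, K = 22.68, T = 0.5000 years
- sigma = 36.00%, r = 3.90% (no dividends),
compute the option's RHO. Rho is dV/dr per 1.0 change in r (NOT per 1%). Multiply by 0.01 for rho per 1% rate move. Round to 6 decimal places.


d1 = 0.0681952430; d2 = -0.1863631983
phi(d1) = 0.3980156994; exp(-qT) = 1.0000000000; exp(-rT) = 0.9806888952
N(-d2) = 0.5739200248
Rho = -K*T*exp(-rT)*N(-d2) = -22.6800 * 0.5000 * 0.9806888952 * 0.5739200248 = -6.382572

Answer: Rho = -6.382572


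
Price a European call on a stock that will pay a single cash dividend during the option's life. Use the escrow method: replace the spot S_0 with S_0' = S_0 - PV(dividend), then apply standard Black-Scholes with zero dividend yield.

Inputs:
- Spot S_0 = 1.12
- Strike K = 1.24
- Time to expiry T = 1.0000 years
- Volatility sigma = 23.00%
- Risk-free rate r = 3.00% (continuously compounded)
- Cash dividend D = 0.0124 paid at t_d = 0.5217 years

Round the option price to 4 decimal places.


Answer: Price = 0.0648

Derivation:
PV(D) = D * exp(-r * t_d) = 0.0124 * 0.98447084 = 0.01220744
S_0' = S_0 - PV(D) = 1.1200 - 0.01220744 = 1.10779256
d1 = (ln(S_0'/K) + (r + sigma^2/2)*T) / (sigma*sqrt(T)) = -0.24474795
d2 = d1 - sigma*sqrt(T) = -0.47474795
exp(-rT) = 0.97044553
N(d1) = 0.40332580; N(d2) = 0.31748332
C = S_0' * N(d1) - K * exp(-rT) * N(d2) = 1.10779256 * 0.40332580 - 1.2400 * 0.97044553 * 0.31748332 = 0.0648


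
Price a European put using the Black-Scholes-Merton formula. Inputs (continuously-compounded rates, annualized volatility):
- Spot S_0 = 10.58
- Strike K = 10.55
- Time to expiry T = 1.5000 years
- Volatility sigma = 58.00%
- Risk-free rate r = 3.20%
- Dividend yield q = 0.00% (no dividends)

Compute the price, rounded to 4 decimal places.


Answer: Price = 2.6084

Derivation:
d1 = (ln(S/K) + (r - q + 0.5*sigma^2) * T) / (sigma * sqrt(T)) = 0.42674555
d2 = d1 - sigma * sqrt(T) = -0.28360647
exp(-rT) = 0.95313379; exp(-qT) = 1.00000000
P = K * exp(-rT) * N(-d2) - S_0 * exp(-qT) * N(-d1)
N(-d1) = 0.33478233; N(-d2) = 0.61164401
P = 10.5500 * 0.95313379 * 0.61164401 - 10.5800 * 1.00000000 * 0.33478233 = 2.6084


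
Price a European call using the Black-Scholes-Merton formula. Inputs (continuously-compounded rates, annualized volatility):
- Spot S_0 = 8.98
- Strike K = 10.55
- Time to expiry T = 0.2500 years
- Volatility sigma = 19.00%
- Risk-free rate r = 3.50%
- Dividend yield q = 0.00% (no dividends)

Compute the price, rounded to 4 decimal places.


d1 = (ln(S/K) + (r - q + 0.5*sigma^2) * T) / (sigma * sqrt(T)) = -1.55645766
d2 = d1 - sigma * sqrt(T) = -1.65145766
exp(-rT) = 0.99128817; exp(-qT) = 1.00000000
C = S_0 * exp(-qT) * N(d1) - K * exp(-rT) * N(d2)
N(d1) = 0.05979965; N(d2) = 0.04932258
C = 8.9800 * 1.00000000 * 0.05979965 - 10.5500 * 0.99128817 * 0.04932258 = 0.0212

Answer: Price = 0.0212


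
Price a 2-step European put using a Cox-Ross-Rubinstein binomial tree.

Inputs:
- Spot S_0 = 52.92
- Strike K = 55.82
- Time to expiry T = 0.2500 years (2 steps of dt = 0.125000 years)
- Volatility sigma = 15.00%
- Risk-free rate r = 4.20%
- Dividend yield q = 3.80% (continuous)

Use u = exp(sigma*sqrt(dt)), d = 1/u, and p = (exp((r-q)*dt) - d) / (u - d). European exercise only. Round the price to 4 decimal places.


Answer: Price = V(0,0) = 3.5395

Derivation:
dt = T/N = 0.125000
u = exp(sigma*sqrt(dt)) = 1.054464; d = 1/u = 0.948349
p = (exp((r-q)*dt) - d) / (u - d) = 0.491458
Discount per step: exp(-r*dt) = 0.994764
Stock lattice S(k, i) with i counting down-moves:
  k=0: S(0,0) = 52.9200
  k=1: S(1,0) = 55.8023; S(1,1) = 50.1866
  k=2: S(2,0) = 58.8415; S(2,1) = 52.9200; S(2,2) = 47.5944
Terminal payoffs V(N, i) = max(K - S_T, 0):
  V(2,0) = 0.000000; V(2,1) = 2.900000; V(2,2) = 8.225590
Backward induction: V(k, i) = exp(-r*dt) * [p * V(k+1, i) + (1-p) * V(k+1, i+1)].
  V(1,0) = exp(-r*dt) * [p*0.000000 + (1-p)*2.900000] = 1.467050
  V(1,1) = exp(-r*dt) * [p*2.900000 + (1-p)*8.225590] = 5.578920
  V(0,0) = exp(-r*dt) * [p*1.467050 + (1-p)*5.578920] = 3.539478


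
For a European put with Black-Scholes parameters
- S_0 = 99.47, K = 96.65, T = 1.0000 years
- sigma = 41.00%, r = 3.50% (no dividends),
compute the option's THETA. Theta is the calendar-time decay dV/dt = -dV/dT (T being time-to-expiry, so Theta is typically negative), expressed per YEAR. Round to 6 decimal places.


Answer: Theta = -5.925473

Derivation:
d1 = 0.3605119159; d2 = -0.0494880841
phi(d1) = 0.3738416549; exp(-qT) = 1.0000000000; exp(-rT) = 0.9656054163
Theta = -S*exp(-qT)*phi(d1)*sigma/(2*sqrt(T)) + r*K*exp(-rT)*N(-d2) - q*S*exp(-qT)*N(-d1)
N(-d1) = 0.3592321737; N(-d2) = 0.5197348335; sqrt(T) = 1.0000000000
Term 1 = -99.4700 * 1.0000000000 * 0.3738416549 * 0.4100 / (2 * 1.0000000000) = -7.6231360296
Term 2 = 0.0350 * 96.6500 * 0.9656054163 * 0.5197348335 = 1.6976627551
Term 3 = 0 (no dividend yield, q = 0)
Theta = -7.6231360296 + (1.6976627551) + (0.0000000000) = -5.925473


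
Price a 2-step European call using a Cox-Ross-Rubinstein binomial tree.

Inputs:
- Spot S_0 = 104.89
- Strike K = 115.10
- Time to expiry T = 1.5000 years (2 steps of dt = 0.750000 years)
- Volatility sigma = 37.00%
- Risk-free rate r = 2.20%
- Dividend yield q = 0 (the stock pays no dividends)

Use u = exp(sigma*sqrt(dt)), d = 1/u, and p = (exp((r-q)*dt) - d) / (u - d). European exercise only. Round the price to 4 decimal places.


Answer: Price = V(0,0) = 16.1719

Derivation:
dt = T/N = 0.750000
u = exp(sigma*sqrt(dt)) = 1.377719; d = 1/u = 0.725837
p = (exp((r-q)*dt) - d) / (u - d) = 0.446092
Discount per step: exp(-r*dt) = 0.983635
Stock lattice S(k, i) with i counting down-moves:
  k=0: S(0,0) = 104.8900
  k=1: S(1,0) = 144.5090; S(1,1) = 76.1331
  k=2: S(2,0) = 199.0928; S(2,1) = 104.8900; S(2,2) = 55.2602
Terminal payoffs V(N, i) = max(S_T - K, 0):
  V(2,0) = 83.992787; V(2,1) = 0.000000; V(2,2) = 0.000000
Backward induction: V(k, i) = exp(-r*dt) * [p * V(k+1, i) + (1-p) * V(k+1, i+1)].
  V(1,0) = exp(-r*dt) * [p*83.992787 + (1-p)*0.000000] = 36.855386
  V(1,1) = exp(-r*dt) * [p*0.000000 + (1-p)*0.000000] = 0.000000
  V(0,0) = exp(-r*dt) * [p*36.855386 + (1-p)*0.000000] = 16.171859
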